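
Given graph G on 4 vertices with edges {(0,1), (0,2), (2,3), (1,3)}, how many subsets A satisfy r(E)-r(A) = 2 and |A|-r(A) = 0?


R(x,y) = sum over A in 2^E of x^(r(E)-r(A)) * y^(|A|-r(A)).
G has 4 vertices, 4 edges. r(E) = 3.
Enumerate all 2^4 = 16 subsets.
Count subsets with r(E)-r(A)=2 and |A|-r(A)=0: 4.

4


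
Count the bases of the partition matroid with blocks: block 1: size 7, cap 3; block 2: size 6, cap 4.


A basis picks exactly ci elements from block i.
Number of bases = product of C(|Si|, ci).
= C(7,3) * C(6,4)
= 35 * 15
= 525.

525


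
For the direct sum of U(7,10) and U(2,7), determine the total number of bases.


Bases of a direct sum M1 + M2: |B| = |B(M1)| * |B(M2)|.
|B(U(7,10))| = C(10,7) = 120.
|B(U(2,7))| = C(7,2) = 21.
Total bases = 120 * 21 = 2520.

2520


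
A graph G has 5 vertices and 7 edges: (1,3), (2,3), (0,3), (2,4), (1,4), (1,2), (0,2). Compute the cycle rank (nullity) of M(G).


Cycle rank (nullity) = |E| - r(M) = |E| - (|V| - c).
|E| = 7, |V| = 5, c = 1.
Nullity = 7 - (5 - 1) = 7 - 4 = 3.

3


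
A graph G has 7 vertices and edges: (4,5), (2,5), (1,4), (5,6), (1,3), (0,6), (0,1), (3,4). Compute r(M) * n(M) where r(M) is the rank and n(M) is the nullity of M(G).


r(M) = |V| - c = 7 - 1 = 6.
nullity = |E| - r(M) = 8 - 6 = 2.
Product = 6 * 2 = 12.

12


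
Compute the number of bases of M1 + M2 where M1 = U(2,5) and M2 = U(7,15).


Bases of a direct sum M1 + M2: |B| = |B(M1)| * |B(M2)|.
|B(U(2,5))| = C(5,2) = 10.
|B(U(7,15))| = C(15,7) = 6435.
Total bases = 10 * 6435 = 64350.

64350


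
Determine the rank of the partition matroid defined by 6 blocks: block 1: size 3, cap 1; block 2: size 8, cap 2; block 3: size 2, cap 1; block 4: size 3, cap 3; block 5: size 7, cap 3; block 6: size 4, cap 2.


Rank of a partition matroid = sum of min(|Si|, ci) for each block.
= min(3,1) + min(8,2) + min(2,1) + min(3,3) + min(7,3) + min(4,2)
= 1 + 2 + 1 + 3 + 3 + 2
= 12.

12


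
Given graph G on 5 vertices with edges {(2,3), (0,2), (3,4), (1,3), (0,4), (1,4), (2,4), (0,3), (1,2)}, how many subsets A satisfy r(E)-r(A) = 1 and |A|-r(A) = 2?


R(x,y) = sum over A in 2^E of x^(r(E)-r(A)) * y^(|A|-r(A)).
G has 5 vertices, 9 edges. r(E) = 4.
Enumerate all 2^9 = 512 subsets.
Count subsets with r(E)-r(A)=1 and |A|-r(A)=2: 15.

15


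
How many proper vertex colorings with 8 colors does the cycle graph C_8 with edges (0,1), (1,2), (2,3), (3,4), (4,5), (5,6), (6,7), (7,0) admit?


P(C_8, k) = (k-1)^8 + (-1)^8*(k-1).
P(8) = (7)^8 + 7
= 5764801 + 7 = 5764808.

5764808


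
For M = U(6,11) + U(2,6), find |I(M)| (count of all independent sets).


For a direct sum, |I(M1+M2)| = |I(M1)| * |I(M2)|.
|I(U(6,11))| = sum C(11,k) for k=0..6 = 1486.
|I(U(2,6))| = sum C(6,k) for k=0..2 = 22.
Total = 1486 * 22 = 32692.

32692


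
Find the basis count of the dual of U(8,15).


The dual of U(r,n) is U(n-r, n) = U(7,15).
Bases of U(7,15) are all (7)-element subsets.
|B(M*)| = C(15,7) = 6435.

6435


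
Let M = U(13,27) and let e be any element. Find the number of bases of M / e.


Contracting e from U(13,27) gives U(12,26).
Bases of U(12,26) = C(26,12) = 26! / (12! * 14!) = 9657700.

9657700


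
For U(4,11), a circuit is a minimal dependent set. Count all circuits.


In U(4,11), circuits are the (5)-element subsets.
Any set of 5 elements is dependent, and removing any one element gives
an independent set of size 4, so it is a minimal dependent set.
Number of circuits = (11 choose 5) = 462.

462


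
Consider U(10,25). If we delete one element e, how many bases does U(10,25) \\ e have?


Deleting e from U(10,25) gives U(10,24) since n > r.
Bases of U(10,24) = C(24,10) = 1961256.

1961256


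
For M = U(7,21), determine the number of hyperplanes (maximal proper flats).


Hyperplanes of U(7,21) are flats of rank 6.
In a uniform matroid, these are exactly the (6)-element subsets.
Count = C(21,6) = 54264.

54264


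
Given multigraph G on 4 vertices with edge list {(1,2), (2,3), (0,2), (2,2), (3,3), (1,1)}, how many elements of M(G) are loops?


In a graphic matroid, a loop is a self-loop edge (u,u) with rank 0.
Examining all 6 edges for self-loops...
Self-loops found: (2,2), (3,3), (1,1)
Number of loops = 3.

3


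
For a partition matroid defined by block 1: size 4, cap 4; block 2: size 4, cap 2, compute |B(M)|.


A basis picks exactly ci elements from block i.
Number of bases = product of C(|Si|, ci).
= C(4,4) * C(4,2)
= 1 * 6
= 6.

6


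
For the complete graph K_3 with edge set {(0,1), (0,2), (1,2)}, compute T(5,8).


T(K_3; x,y) = x^2 + x + y.
T(5,8) = 25 + 5 + 8 = 38.

38


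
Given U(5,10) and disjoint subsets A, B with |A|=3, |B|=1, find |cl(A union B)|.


|A union B| = 3 + 1 = 4 (disjoint).
In U(5,10), cl(S) = S if |S| < 5, else cl(S) = E.
Since 4 < 5, cl(A union B) = A union B.
|cl(A union B)| = 4.

4


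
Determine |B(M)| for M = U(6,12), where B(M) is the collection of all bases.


Bases of U(6,12) are all 6-element subsets of the 12-element ground set.
Number of bases = C(12,6).
C(12,6) = 924.

924


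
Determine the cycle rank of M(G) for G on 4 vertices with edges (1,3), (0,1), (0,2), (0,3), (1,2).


Cycle rank (nullity) = |E| - r(M) = |E| - (|V| - c).
|E| = 5, |V| = 4, c = 1.
Nullity = 5 - (4 - 1) = 5 - 3 = 2.

2


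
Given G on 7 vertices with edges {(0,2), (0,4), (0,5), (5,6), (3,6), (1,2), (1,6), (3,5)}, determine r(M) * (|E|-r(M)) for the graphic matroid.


r(M) = |V| - c = 7 - 1 = 6.
nullity = |E| - r(M) = 8 - 6 = 2.
Product = 6 * 2 = 12.

12


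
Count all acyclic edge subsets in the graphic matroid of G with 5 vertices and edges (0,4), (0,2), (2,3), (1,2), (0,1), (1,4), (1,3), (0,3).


An independent set in a graphic matroid is an acyclic edge subset.
G has 5 vertices and 8 edges.
Enumerate all 2^8 = 256 subsets, checking for acyclicity.
Total independent sets = 128.

128


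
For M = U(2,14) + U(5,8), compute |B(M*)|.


(M1+M2)* = M1* + M2*.
M1* = U(12,14), bases: C(14,12) = 91.
M2* = U(3,8), bases: C(8,3) = 56.
|B(M*)| = 91 * 56 = 5096.

5096


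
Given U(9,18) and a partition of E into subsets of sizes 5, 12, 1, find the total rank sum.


r(Ai) = min(|Ai|, 9) for each part.
Sum = min(5,9) + min(12,9) + min(1,9)
    = 5 + 9 + 1
    = 15.

15


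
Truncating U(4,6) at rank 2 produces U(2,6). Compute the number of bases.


Truncating U(4,6) to rank 2 gives U(2,6).
Bases of U(2,6) are all 2-element subsets of 6 elements.
Number of bases = (6 choose 2) = 15.

15


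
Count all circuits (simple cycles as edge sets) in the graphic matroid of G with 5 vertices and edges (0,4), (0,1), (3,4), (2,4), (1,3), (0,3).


A circuit in a graphic matroid = edge set of a simple cycle.
G has 5 vertices and 6 edges.
Enumerating all minimal edge subsets forming cycles...
Total circuits found: 3.

3


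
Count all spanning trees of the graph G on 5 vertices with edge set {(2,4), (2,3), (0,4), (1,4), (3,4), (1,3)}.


By Kirchhoff's matrix tree theorem, the number of spanning trees equals
the determinant of any cofactor of the Laplacian matrix L.
G has 5 vertices and 6 edges.
Computing the (4 x 4) cofactor determinant gives 8.

8


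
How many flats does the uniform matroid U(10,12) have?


Flats of U(10,12): every subset of size < 10 is a flat, plus E itself.
Count = (12 choose 0) + (12 choose 1) + (12 choose 2) + (12 choose 3) + (12 choose 4) + (12 choose 5) + (12 choose 6) + (12 choose 7) + (12 choose 8) + (12 choose 9) + 1
     = 1 + 12 + 66 + 220 + 495 + 792 + 924 + 792 + 495 + 220 + 1
     = 4018.

4018


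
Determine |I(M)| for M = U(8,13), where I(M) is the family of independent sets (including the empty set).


Independent sets of U(8,13) are all subsets of size <= 8.
Count = C(13,0) + C(13,1) + C(13,2) + C(13,3) + C(13,4) + C(13,5) + C(13,6) + C(13,7) + C(13,8)
     = 1 + 13 + 78 + 286 + 715 + 1287 + 1716 + 1716 + 1287
     = 7099.

7099


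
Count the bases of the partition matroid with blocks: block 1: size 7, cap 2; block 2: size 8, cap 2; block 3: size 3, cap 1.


A basis picks exactly ci elements from block i.
Number of bases = product of C(|Si|, ci).
= C(7,2) * C(8,2) * C(3,1)
= 21 * 28 * 3
= 1764.

1764


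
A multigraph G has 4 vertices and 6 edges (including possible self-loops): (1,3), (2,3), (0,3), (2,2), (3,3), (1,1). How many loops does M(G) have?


In a graphic matroid, a loop is a self-loop edge (u,u) with rank 0.
Examining all 6 edges for self-loops...
Self-loops found: (2,2), (3,3), (1,1)
Number of loops = 3.

3


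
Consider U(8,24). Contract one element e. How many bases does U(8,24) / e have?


Contracting e from U(8,24) gives U(7,23).
Bases of U(7,23) = (23 choose 7) = 245157.

245157


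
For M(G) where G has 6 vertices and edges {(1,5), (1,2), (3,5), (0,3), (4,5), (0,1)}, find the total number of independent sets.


An independent set in a graphic matroid is an acyclic edge subset.
G has 6 vertices and 6 edges.
Enumerate all 2^6 = 64 subsets, checking for acyclicity.
Total independent sets = 60.

60


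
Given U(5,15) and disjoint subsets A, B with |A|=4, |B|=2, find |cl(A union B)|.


|A union B| = 4 + 2 = 6 (disjoint).
In U(5,15), cl(S) = S if |S| < 5, else cl(S) = E.
Since 6 >= 5, cl(A union B) = E.
|cl(A union B)| = 15.

15


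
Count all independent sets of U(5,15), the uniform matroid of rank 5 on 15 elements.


Independent sets of U(5,15) are all subsets of size <= 5.
Count = C(15,0) + C(15,1) + C(15,2) + C(15,3) + C(15,4) + C(15,5)
     = 1 + 15 + 105 + 455 + 1365 + 3003
     = 4944.

4944


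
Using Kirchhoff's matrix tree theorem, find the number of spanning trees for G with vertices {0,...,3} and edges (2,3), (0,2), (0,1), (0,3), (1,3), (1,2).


By Kirchhoff's matrix tree theorem, the number of spanning trees equals
the determinant of any cofactor of the Laplacian matrix L.
G has 4 vertices and 6 edges.
Computing the (3 x 3) cofactor determinant gives 16.

16


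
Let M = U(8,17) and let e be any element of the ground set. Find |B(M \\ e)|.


Deleting e from U(8,17) gives U(8,16) since n > r.
Bases of U(8,16) = C(16,8) = 12870.

12870


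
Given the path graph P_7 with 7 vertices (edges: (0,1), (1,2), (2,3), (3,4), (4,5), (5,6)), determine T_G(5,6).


A path on 7 vertices is a tree with 6 edges.
T(x,y) = x^(6) for any tree.
T(5,6) = 5^6 = 15625.

15625


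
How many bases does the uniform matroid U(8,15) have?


Bases of U(8,15) are all 8-element subsets of the 15-element ground set.
Number of bases = C(15,8).
C(15,8) = 6435.

6435


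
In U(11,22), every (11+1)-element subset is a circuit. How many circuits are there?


In U(11,22), circuits are the (12)-element subsets.
Any set of 12 elements is dependent, and removing any one element gives
an independent set of size 11, so it is a minimal dependent set.
Number of circuits = C(22,12) = 646646.

646646


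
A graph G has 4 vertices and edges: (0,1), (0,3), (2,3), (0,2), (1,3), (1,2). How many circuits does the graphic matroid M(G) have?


A circuit in a graphic matroid = edge set of a simple cycle.
G has 4 vertices and 6 edges.
Enumerating all minimal edge subsets forming cycles...
Total circuits found: 7.

7


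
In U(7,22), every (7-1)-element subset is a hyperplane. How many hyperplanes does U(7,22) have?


Hyperplanes of U(7,22) are flats of rank 6.
In a uniform matroid, these are exactly the (6)-element subsets.
Count = C(22,6) = 22! / (6! * 16!) = 74613.

74613


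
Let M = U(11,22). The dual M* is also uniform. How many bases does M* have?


The dual of U(r,n) is U(n-r, n) = U(11,22).
Bases of U(11,22) are all (11)-element subsets.
|B(M*)| = C(22,11) = 22! / (11! * 11!) = 705432.

705432


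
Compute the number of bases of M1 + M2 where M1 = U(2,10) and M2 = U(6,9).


Bases of a direct sum M1 + M2: |B| = |B(M1)| * |B(M2)|.
|B(U(2,10))| = C(10,2) = 45.
|B(U(6,9))| = C(9,6) = 84.
Total bases = 45 * 84 = 3780.

3780


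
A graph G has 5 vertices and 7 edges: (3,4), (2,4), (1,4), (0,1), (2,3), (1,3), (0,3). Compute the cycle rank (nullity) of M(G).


Cycle rank (nullity) = |E| - r(M) = |E| - (|V| - c).
|E| = 7, |V| = 5, c = 1.
Nullity = 7 - (5 - 1) = 7 - 4 = 3.

3


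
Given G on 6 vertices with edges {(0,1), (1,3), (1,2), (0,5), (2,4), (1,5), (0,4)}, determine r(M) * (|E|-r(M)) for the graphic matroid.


r(M) = |V| - c = 6 - 1 = 5.
nullity = |E| - r(M) = 7 - 5 = 2.
Product = 5 * 2 = 10.

10


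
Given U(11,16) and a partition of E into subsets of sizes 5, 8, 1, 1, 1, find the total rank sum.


r(Ai) = min(|Ai|, 11) for each part.
Sum = min(5,11) + min(8,11) + min(1,11) + min(1,11) + min(1,11)
    = 5 + 8 + 1 + 1 + 1
    = 16.

16


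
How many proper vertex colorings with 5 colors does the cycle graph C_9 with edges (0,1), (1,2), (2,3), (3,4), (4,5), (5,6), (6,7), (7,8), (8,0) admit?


P(C_9, k) = (k-1)^9 + (-1)^9*(k-1).
P(5) = (4)^9 - 4
= 262144 - 4 = 262140.

262140


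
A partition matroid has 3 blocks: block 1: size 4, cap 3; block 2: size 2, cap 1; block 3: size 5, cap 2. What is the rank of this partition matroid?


Rank of a partition matroid = sum of min(|Si|, ci) for each block.
= min(4,3) + min(2,1) + min(5,2)
= 3 + 1 + 2
= 6.

6


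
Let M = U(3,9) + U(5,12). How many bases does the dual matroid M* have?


(M1+M2)* = M1* + M2*.
M1* = U(6,9), bases: C(9,6) = 84.
M2* = U(7,12), bases: C(12,7) = 792.
|B(M*)| = 84 * 792 = 66528.

66528


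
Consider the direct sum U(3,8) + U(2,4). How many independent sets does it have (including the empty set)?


For a direct sum, |I(M1+M2)| = |I(M1)| * |I(M2)|.
|I(U(3,8))| = sum C(8,k) for k=0..3 = 93.
|I(U(2,4))| = sum C(4,k) for k=0..2 = 11.
Total = 93 * 11 = 1023.

1023


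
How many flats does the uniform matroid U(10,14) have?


Flats of U(10,14): every subset of size < 10 is a flat, plus E itself.
Count = (14 choose 0) + (14 choose 1) + (14 choose 2) + (14 choose 3) + (14 choose 4) + (14 choose 5) + (14 choose 6) + (14 choose 7) + (14 choose 8) + (14 choose 9) + 1
     = 1 + 14 + 91 + 364 + 1001 + 2002 + 3003 + 3432 + 3003 + 2002 + 1
     = 14914.

14914


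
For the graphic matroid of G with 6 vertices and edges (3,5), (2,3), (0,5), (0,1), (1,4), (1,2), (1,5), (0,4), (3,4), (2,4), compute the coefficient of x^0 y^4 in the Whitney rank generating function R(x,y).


R(x,y) = sum over A in 2^E of x^(r(E)-r(A)) * y^(|A|-r(A)).
G has 6 vertices, 10 edges. r(E) = 5.
Enumerate all 2^10 = 1024 subsets.
Count subsets with r(E)-r(A)=0 and |A|-r(A)=4: 10.

10


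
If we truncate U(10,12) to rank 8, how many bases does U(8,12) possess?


Truncating U(10,12) to rank 8 gives U(8,12).
Bases of U(8,12) are all 8-element subsets of 12 elements.
Number of bases = (12 choose 8) = 495.

495


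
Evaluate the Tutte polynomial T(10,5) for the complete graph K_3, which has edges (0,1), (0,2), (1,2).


T(K_3; x,y) = x^2 + x + y.
T(10,5) = 100 + 10 + 5 = 115.

115


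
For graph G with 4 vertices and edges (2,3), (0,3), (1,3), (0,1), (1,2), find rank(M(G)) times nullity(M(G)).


r(M) = |V| - c = 4 - 1 = 3.
nullity = |E| - r(M) = 5 - 3 = 2.
Product = 3 * 2 = 6.

6


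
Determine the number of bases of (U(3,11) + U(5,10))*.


(M1+M2)* = M1* + M2*.
M1* = U(8,11), bases: C(11,8) = 165.
M2* = U(5,10), bases: C(10,5) = 252.
|B(M*)| = 165 * 252 = 41580.

41580


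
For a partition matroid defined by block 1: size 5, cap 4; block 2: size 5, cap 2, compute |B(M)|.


A basis picks exactly ci elements from block i.
Number of bases = product of C(|Si|, ci).
= C(5,4) * C(5,2)
= 5 * 10
= 50.

50


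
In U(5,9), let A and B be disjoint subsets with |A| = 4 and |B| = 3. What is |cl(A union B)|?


|A union B| = 4 + 3 = 7 (disjoint).
In U(5,9), cl(S) = S if |S| < 5, else cl(S) = E.
Since 7 >= 5, cl(A union B) = E.
|cl(A union B)| = 9.

9


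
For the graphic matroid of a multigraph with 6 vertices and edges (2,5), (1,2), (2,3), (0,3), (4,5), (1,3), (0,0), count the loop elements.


In a graphic matroid, a loop is a self-loop edge (u,u) with rank 0.
Examining all 7 edges for self-loops...
Self-loops found: (0,0)
Number of loops = 1.

1


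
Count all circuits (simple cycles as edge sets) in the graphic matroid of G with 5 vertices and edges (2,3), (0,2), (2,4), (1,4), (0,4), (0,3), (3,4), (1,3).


A circuit in a graphic matroid = edge set of a simple cycle.
G has 5 vertices and 8 edges.
Enumerating all minimal edge subsets forming cycles...
Total circuits found: 12.

12


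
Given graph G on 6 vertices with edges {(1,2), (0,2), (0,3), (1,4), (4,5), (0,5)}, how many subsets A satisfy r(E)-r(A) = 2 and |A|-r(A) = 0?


R(x,y) = sum over A in 2^E of x^(r(E)-r(A)) * y^(|A|-r(A)).
G has 6 vertices, 6 edges. r(E) = 5.
Enumerate all 2^6 = 64 subsets.
Count subsets with r(E)-r(A)=2 and |A|-r(A)=0: 20.

20


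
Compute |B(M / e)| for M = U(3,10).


Contracting e from U(3,10) gives U(2,9).
Bases of U(2,9) = (9 choose 2) = 36.

36


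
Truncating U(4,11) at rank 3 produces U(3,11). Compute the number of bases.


Truncating U(4,11) to rank 3 gives U(3,11).
Bases of U(3,11) are all 3-element subsets of 11 elements.
Number of bases = C(11,3) = (11 * 10 * 9) / (1 * 2 * 3) = 165.

165


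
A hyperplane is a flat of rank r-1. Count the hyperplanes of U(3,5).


Hyperplanes of U(3,5) are flats of rank 2.
In a uniform matroid, these are exactly the (2)-element subsets.
Count = (5 choose 2) = 10.

10


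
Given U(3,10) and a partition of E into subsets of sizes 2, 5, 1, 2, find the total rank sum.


r(Ai) = min(|Ai|, 3) for each part.
Sum = min(2,3) + min(5,3) + min(1,3) + min(2,3)
    = 2 + 3 + 1 + 2
    = 8.

8


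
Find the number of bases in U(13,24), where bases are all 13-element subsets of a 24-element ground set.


Bases of U(13,24) are all 13-element subsets of the 24-element ground set.
Number of bases = C(24,13).
C(24,13) = 2496144.

2496144


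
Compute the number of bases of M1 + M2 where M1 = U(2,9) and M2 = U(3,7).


Bases of a direct sum M1 + M2: |B| = |B(M1)| * |B(M2)|.
|B(U(2,9))| = C(9,2) = 36.
|B(U(3,7))| = C(7,3) = 35.
Total bases = 36 * 35 = 1260.

1260


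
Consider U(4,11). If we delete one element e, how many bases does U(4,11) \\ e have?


Deleting e from U(4,11) gives U(4,10) since n > r.
Bases of U(4,10) = C(10,4) = (10 * 9 * 8 * 7) / (1 * 2 * 3 * 4) = 210.

210


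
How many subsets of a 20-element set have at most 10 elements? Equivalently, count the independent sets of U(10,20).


Independent sets of U(10,20) are all subsets of size <= 10.
Count = (20 choose 0) + (20 choose 1) + (20 choose 2) + (20 choose 3) + (20 choose 4) + (20 choose 5) + (20 choose 6) + (20 choose 7) + (20 choose 8) + (20 choose 9) + (20 choose 10)
     = 1 + 20 + 190 + 1140 + 4845 + 15504 + 38760 + 77520 + 125970 + 167960 + 184756
     = 616666.

616666


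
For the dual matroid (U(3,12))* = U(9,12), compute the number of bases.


The dual of U(r,n) is U(n-r, n) = U(9,12).
Bases of U(9,12) are all (9)-element subsets.
|B(M*)| = C(12,9) = 12! / (9! * 3!) = 220.

220


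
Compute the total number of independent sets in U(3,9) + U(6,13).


For a direct sum, |I(M1+M2)| = |I(M1)| * |I(M2)|.
|I(U(3,9))| = sum C(9,k) for k=0..3 = 130.
|I(U(6,13))| = sum C(13,k) for k=0..6 = 4096.
Total = 130 * 4096 = 532480.

532480


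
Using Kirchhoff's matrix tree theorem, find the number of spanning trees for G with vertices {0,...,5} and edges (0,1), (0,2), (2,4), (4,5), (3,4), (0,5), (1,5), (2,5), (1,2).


By Kirchhoff's matrix tree theorem, the number of spanning trees equals
the determinant of any cofactor of the Laplacian matrix L.
G has 6 vertices and 9 edges.
Computing the (5 x 5) cofactor determinant gives 40.

40


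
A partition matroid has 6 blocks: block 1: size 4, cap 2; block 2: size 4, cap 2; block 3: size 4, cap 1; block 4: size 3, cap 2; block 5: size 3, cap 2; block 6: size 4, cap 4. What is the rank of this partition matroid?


Rank of a partition matroid = sum of min(|Si|, ci) for each block.
= min(4,2) + min(4,2) + min(4,1) + min(3,2) + min(3,2) + min(4,4)
= 2 + 2 + 1 + 2 + 2 + 4
= 13.

13


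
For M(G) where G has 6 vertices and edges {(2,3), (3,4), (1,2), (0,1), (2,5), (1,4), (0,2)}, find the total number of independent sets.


An independent set in a graphic matroid is an acyclic edge subset.
G has 6 vertices and 7 edges.
Enumerate all 2^7 = 128 subsets, checking for acyclicity.
Total independent sets = 104.

104


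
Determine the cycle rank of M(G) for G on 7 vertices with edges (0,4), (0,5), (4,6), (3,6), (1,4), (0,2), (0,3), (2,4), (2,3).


Cycle rank (nullity) = |E| - r(M) = |E| - (|V| - c).
|E| = 9, |V| = 7, c = 1.
Nullity = 9 - (7 - 1) = 9 - 6 = 3.

3


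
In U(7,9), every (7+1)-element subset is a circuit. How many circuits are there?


In U(7,9), circuits are the (8)-element subsets.
Any set of 8 elements is dependent, and removing any one element gives
an independent set of size 7, so it is a minimal dependent set.
Number of circuits = (9 choose 8) = 9.

9


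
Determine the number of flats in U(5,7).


Flats of U(5,7): every subset of size < 5 is a flat, plus E itself.
Count = C(7,0) + C(7,1) + C(7,2) + C(7,3) + C(7,4) + 1
     = 1 + 7 + 21 + 35 + 35 + 1
     = 100.

100


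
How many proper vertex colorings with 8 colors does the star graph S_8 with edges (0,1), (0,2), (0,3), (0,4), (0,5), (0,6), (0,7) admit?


P(tree, k) = k * (k-1)^(7) for any tree on 8 vertices.
P(8) = 8 * 7^7 = 8 * 823543 = 6588344.

6588344


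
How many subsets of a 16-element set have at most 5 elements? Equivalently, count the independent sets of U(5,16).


Independent sets of U(5,16) are all subsets of size <= 5.
Count = (16 choose 0) + (16 choose 1) + (16 choose 2) + (16 choose 3) + (16 choose 4) + (16 choose 5)
     = 1 + 16 + 120 + 560 + 1820 + 4368
     = 6885.

6885


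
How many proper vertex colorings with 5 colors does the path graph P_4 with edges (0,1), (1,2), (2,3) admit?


P(P_4, k) = k * (k-1)^(3).
P(5) = 5 * 4^3 = 5 * 64 = 320.

320


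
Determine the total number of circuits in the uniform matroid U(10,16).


In U(10,16), circuits are the (11)-element subsets.
Any set of 11 elements is dependent, and removing any one element gives
an independent set of size 10, so it is a minimal dependent set.
Number of circuits = (16 choose 11) = 4368.

4368


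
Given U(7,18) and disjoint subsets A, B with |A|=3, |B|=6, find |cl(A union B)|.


|A union B| = 3 + 6 = 9 (disjoint).
In U(7,18), cl(S) = S if |S| < 7, else cl(S) = E.
Since 9 >= 7, cl(A union B) = E.
|cl(A union B)| = 18.

18


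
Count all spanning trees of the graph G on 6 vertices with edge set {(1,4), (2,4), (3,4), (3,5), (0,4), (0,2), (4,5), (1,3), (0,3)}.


By Kirchhoff's matrix tree theorem, the number of spanning trees equals
the determinant of any cofactor of the Laplacian matrix L.
G has 6 vertices and 9 edges.
Computing the (5 x 5) cofactor determinant gives 52.

52


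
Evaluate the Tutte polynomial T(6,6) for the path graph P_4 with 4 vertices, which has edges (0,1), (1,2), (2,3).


A path on 4 vertices is a tree with 3 edges.
T(x,y) = x^(3) for any tree.
T(6,6) = 6^3 = 216.

216


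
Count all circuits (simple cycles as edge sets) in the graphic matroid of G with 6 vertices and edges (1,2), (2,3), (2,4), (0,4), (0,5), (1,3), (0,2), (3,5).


A circuit in a graphic matroid = edge set of a simple cycle.
G has 6 vertices and 8 edges.
Enumerating all minimal edge subsets forming cycles...
Total circuits found: 6.

6


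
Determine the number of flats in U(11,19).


Flats of U(11,19): every subset of size < 11 is a flat, plus E itself.
Count = (19 choose 0) + (19 choose 1) + (19 choose 2) + (19 choose 3) + (19 choose 4) + (19 choose 5) + (19 choose 6) + (19 choose 7) + (19 choose 8) + (19 choose 9) + (19 choose 10) + 1
     = 1 + 19 + 171 + 969 + 3876 + 11628 + 27132 + 50388 + 75582 + 92378 + 92378 + 1
     = 354523.

354523


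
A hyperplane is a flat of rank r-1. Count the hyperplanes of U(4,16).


Hyperplanes of U(4,16) are flats of rank 3.
In a uniform matroid, these are exactly the (3)-element subsets.
Count = C(16,3) = (16 * 15 * 14) / (1 * 2 * 3) = 560.

560


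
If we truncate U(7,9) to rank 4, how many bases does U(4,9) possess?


Truncating U(7,9) to rank 4 gives U(4,9).
Bases of U(4,9) are all 4-element subsets of 9 elements.
Number of bases = C(9,4) = 9! / (4! * 5!) = 126.

126


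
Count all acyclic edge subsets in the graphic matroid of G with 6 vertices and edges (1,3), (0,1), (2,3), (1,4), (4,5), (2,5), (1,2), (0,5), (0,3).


An independent set in a graphic matroid is an acyclic edge subset.
G has 6 vertices and 9 edges.
Enumerate all 2^9 = 512 subsets, checking for acyclicity.
Total independent sets = 306.

306


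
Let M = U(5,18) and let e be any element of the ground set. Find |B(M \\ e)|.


Deleting e from U(5,18) gives U(5,17) since n > r.
Bases of U(5,17) = C(17,5) = 6188.

6188


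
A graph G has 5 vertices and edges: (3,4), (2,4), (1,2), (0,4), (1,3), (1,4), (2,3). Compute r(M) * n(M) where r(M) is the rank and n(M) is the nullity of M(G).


r(M) = |V| - c = 5 - 1 = 4.
nullity = |E| - r(M) = 7 - 4 = 3.
Product = 4 * 3 = 12.

12


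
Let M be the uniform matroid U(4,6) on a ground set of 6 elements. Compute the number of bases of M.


Bases of U(4,6) are all 4-element subsets of the 6-element ground set.
Number of bases = C(6,4).
C(6,4) = (6 * 5 * 4 * 3) / (1 * 2 * 3 * 4) = 15.

15


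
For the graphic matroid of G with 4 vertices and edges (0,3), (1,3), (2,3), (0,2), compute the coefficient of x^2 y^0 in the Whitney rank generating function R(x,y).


R(x,y) = sum over A in 2^E of x^(r(E)-r(A)) * y^(|A|-r(A)).
G has 4 vertices, 4 edges. r(E) = 3.
Enumerate all 2^4 = 16 subsets.
Count subsets with r(E)-r(A)=2 and |A|-r(A)=0: 4.

4


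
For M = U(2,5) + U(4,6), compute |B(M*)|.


(M1+M2)* = M1* + M2*.
M1* = U(3,5), bases: C(5,3) = 10.
M2* = U(2,6), bases: C(6,2) = 15.
|B(M*)| = 10 * 15 = 150.

150


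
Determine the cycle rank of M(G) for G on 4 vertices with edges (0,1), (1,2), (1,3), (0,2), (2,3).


Cycle rank (nullity) = |E| - r(M) = |E| - (|V| - c).
|E| = 5, |V| = 4, c = 1.
Nullity = 5 - (4 - 1) = 5 - 3 = 2.

2


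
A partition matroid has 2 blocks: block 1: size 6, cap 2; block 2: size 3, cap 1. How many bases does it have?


A basis picks exactly ci elements from block i.
Number of bases = product of C(|Si|, ci).
= C(6,2) * C(3,1)
= 15 * 3
= 45.

45


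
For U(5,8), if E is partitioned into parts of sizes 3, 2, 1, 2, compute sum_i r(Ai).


r(Ai) = min(|Ai|, 5) for each part.
Sum = min(3,5) + min(2,5) + min(1,5) + min(2,5)
    = 3 + 2 + 1 + 2
    = 8.

8


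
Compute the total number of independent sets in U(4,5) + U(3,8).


For a direct sum, |I(M1+M2)| = |I(M1)| * |I(M2)|.
|I(U(4,5))| = sum C(5,k) for k=0..4 = 31.
|I(U(3,8))| = sum C(8,k) for k=0..3 = 93.
Total = 31 * 93 = 2883.

2883


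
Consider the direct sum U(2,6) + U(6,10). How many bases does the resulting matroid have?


Bases of a direct sum M1 + M2: |B| = |B(M1)| * |B(M2)|.
|B(U(2,6))| = C(6,2) = 15.
|B(U(6,10))| = C(10,6) = 210.
Total bases = 15 * 210 = 3150.

3150


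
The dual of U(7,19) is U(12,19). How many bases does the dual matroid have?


The dual of U(r,n) is U(n-r, n) = U(12,19).
Bases of U(12,19) are all (12)-element subsets.
|B(M*)| = (19 choose 12) = 50388.

50388


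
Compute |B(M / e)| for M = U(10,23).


Contracting e from U(10,23) gives U(9,22).
Bases of U(9,22) = C(22,9) = 497420.

497420


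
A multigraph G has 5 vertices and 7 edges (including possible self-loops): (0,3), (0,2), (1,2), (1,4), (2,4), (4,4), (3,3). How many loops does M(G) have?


In a graphic matroid, a loop is a self-loop edge (u,u) with rank 0.
Examining all 7 edges for self-loops...
Self-loops found: (4,4), (3,3)
Number of loops = 2.

2


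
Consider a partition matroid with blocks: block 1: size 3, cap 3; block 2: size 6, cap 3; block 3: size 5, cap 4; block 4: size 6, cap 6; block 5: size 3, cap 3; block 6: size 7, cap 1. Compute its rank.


Rank of a partition matroid = sum of min(|Si|, ci) for each block.
= min(3,3) + min(6,3) + min(5,4) + min(6,6) + min(3,3) + min(7,1)
= 3 + 3 + 4 + 6 + 3 + 1
= 20.

20


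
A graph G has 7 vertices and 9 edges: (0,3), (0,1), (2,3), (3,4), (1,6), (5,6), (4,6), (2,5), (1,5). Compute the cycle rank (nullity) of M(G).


Cycle rank (nullity) = |E| - r(M) = |E| - (|V| - c).
|E| = 9, |V| = 7, c = 1.
Nullity = 9 - (7 - 1) = 9 - 6 = 3.

3


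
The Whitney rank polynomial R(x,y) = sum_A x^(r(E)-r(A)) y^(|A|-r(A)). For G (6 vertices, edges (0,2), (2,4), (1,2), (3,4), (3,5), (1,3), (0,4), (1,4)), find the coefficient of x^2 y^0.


R(x,y) = sum over A in 2^E of x^(r(E)-r(A)) * y^(|A|-r(A)).
G has 6 vertices, 8 edges. r(E) = 5.
Enumerate all 2^8 = 256 subsets.
Count subsets with r(E)-r(A)=2 and |A|-r(A)=0: 53.

53


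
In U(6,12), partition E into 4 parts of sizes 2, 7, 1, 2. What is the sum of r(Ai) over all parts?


r(Ai) = min(|Ai|, 6) for each part.
Sum = min(2,6) + min(7,6) + min(1,6) + min(2,6)
    = 2 + 6 + 1 + 2
    = 11.

11


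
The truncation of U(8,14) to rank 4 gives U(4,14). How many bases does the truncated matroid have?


Truncating U(8,14) to rank 4 gives U(4,14).
Bases of U(4,14) are all 4-element subsets of 14 elements.
Number of bases = C(14,4) = (14 * 13 * 12 * 11) / (1 * 2 * 3 * 4) = 1001.

1001


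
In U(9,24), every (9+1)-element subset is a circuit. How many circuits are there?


In U(9,24), circuits are the (10)-element subsets.
Any set of 10 elements is dependent, and removing any one element gives
an independent set of size 9, so it is a minimal dependent set.
Number of circuits = C(24,10) = 24! / (10! * 14!) = 1961256.

1961256


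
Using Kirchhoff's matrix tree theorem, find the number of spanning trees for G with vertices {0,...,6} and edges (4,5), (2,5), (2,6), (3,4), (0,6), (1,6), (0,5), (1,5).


By Kirchhoff's matrix tree theorem, the number of spanning trees equals
the determinant of any cofactor of the Laplacian matrix L.
G has 7 vertices and 8 edges.
Computing the (6 x 6) cofactor determinant gives 12.

12


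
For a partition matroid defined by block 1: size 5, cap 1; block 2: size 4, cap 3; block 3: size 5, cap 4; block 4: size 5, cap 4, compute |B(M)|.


A basis picks exactly ci elements from block i.
Number of bases = product of C(|Si|, ci).
= C(5,1) * C(4,3) * C(5,4) * C(5,4)
= 5 * 4 * 5 * 5
= 500.

500


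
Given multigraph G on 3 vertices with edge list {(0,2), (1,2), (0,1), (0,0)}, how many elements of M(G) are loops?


In a graphic matroid, a loop is a self-loop edge (u,u) with rank 0.
Examining all 4 edges for self-loops...
Self-loops found: (0,0)
Number of loops = 1.

1


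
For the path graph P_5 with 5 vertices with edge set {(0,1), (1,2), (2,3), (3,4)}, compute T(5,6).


A path on 5 vertices is a tree with 4 edges.
T(x,y) = x^(4) for any tree.
T(5,6) = 5^4 = 625.

625


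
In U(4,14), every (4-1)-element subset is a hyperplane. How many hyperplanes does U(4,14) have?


Hyperplanes of U(4,14) are flats of rank 3.
In a uniform matroid, these are exactly the (3)-element subsets.
Count = C(14,3) = (14 * 13 * 12) / (1 * 2 * 3) = 364.

364


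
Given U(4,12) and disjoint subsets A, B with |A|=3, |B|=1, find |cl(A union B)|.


|A union B| = 3 + 1 = 4 (disjoint).
In U(4,12), cl(S) = S if |S| < 4, else cl(S) = E.
Since 4 >= 4, cl(A union B) = E.
|cl(A union B)| = 12.

12


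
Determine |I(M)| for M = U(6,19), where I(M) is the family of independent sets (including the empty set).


Independent sets of U(6,19) are all subsets of size <= 6.
Count = (19 choose 0) + (19 choose 1) + (19 choose 2) + (19 choose 3) + (19 choose 4) + (19 choose 5) + (19 choose 6)
     = 1 + 19 + 171 + 969 + 3876 + 11628 + 27132
     = 43796.

43796


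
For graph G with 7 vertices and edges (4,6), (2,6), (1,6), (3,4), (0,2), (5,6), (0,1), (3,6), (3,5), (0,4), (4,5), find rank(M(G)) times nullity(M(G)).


r(M) = |V| - c = 7 - 1 = 6.
nullity = |E| - r(M) = 11 - 6 = 5.
Product = 6 * 5 = 30.

30


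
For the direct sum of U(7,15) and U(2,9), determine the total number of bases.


Bases of a direct sum M1 + M2: |B| = |B(M1)| * |B(M2)|.
|B(U(7,15))| = C(15,7) = 6435.
|B(U(2,9))| = C(9,2) = 36.
Total bases = 6435 * 36 = 231660.

231660


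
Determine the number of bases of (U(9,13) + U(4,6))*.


(M1+M2)* = M1* + M2*.
M1* = U(4,13), bases: C(13,4) = 715.
M2* = U(2,6), bases: C(6,2) = 15.
|B(M*)| = 715 * 15 = 10725.

10725


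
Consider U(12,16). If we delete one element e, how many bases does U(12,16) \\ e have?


Deleting e from U(12,16) gives U(12,15) since n > r.
Bases of U(12,15) = (15 choose 12) = 455.

455


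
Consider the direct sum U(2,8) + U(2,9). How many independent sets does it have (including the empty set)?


For a direct sum, |I(M1+M2)| = |I(M1)| * |I(M2)|.
|I(U(2,8))| = sum C(8,k) for k=0..2 = 37.
|I(U(2,9))| = sum C(9,k) for k=0..2 = 46.
Total = 37 * 46 = 1702.

1702


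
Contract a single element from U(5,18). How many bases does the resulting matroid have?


Contracting e from U(5,18) gives U(4,17).
Bases of U(4,17) = C(17,4) = 17! / (4! * 13!) = 2380.

2380


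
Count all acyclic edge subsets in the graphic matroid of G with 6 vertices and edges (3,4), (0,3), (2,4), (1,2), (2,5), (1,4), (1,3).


An independent set in a graphic matroid is an acyclic edge subset.
G has 6 vertices and 7 edges.
Enumerate all 2^7 = 128 subsets, checking for acyclicity.
Total independent sets = 96.

96


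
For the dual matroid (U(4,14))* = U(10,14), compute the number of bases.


The dual of U(r,n) is U(n-r, n) = U(10,14).
Bases of U(10,14) are all (10)-element subsets.
|B(M*)| = (14 choose 10) = 1001.

1001


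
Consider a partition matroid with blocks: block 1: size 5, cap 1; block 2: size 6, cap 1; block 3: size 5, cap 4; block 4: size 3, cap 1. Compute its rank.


Rank of a partition matroid = sum of min(|Si|, ci) for each block.
= min(5,1) + min(6,1) + min(5,4) + min(3,1)
= 1 + 1 + 4 + 1
= 7.

7


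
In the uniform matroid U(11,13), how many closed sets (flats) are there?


Flats of U(11,13): every subset of size < 11 is a flat, plus E itself.
Count = (13 choose 0) + (13 choose 1) + (13 choose 2) + (13 choose 3) + (13 choose 4) + (13 choose 5) + (13 choose 6) + (13 choose 7) + (13 choose 8) + (13 choose 9) + (13 choose 10) + 1
     = 1 + 13 + 78 + 286 + 715 + 1287 + 1716 + 1716 + 1287 + 715 + 286 + 1
     = 8101.

8101


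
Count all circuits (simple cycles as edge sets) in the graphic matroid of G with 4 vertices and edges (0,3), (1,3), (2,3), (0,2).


A circuit in a graphic matroid = edge set of a simple cycle.
G has 4 vertices and 4 edges.
Enumerating all minimal edge subsets forming cycles...
Total circuits found: 1.

1


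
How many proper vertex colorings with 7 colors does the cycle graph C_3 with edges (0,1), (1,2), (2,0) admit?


P(C_3, k) = (k-1)^3 + (-1)^3*(k-1).
P(7) = (6)^3 - 6
= 216 - 6 = 210.

210


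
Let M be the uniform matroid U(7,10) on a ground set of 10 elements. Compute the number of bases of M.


Bases of U(7,10) are all 7-element subsets of the 10-element ground set.
Number of bases = C(10,7).
(10 choose 7) = 120.

120


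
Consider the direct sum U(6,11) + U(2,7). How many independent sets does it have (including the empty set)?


For a direct sum, |I(M1+M2)| = |I(M1)| * |I(M2)|.
|I(U(6,11))| = sum C(11,k) for k=0..6 = 1486.
|I(U(2,7))| = sum C(7,k) for k=0..2 = 29.
Total = 1486 * 29 = 43094.

43094


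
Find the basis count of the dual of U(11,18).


The dual of U(r,n) is U(n-r, n) = U(7,18).
Bases of U(7,18) are all (7)-element subsets.
|B(M*)| = C(18,7) = 18! / (7! * 11!) = 31824.

31824


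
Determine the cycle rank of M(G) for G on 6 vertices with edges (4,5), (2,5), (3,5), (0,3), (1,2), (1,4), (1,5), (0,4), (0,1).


Cycle rank (nullity) = |E| - r(M) = |E| - (|V| - c).
|E| = 9, |V| = 6, c = 1.
Nullity = 9 - (6 - 1) = 9 - 5 = 4.

4


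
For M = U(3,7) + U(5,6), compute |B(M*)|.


(M1+M2)* = M1* + M2*.
M1* = U(4,7), bases: C(7,4) = 35.
M2* = U(1,6), bases: C(6,1) = 6.
|B(M*)| = 35 * 6 = 210.

210


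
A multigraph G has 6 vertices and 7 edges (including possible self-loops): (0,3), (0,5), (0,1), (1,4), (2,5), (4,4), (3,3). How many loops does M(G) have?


In a graphic matroid, a loop is a self-loop edge (u,u) with rank 0.
Examining all 7 edges for self-loops...
Self-loops found: (4,4), (3,3)
Number of loops = 2.

2


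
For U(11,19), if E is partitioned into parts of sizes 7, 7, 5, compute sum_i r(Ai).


r(Ai) = min(|Ai|, 11) for each part.
Sum = min(7,11) + min(7,11) + min(5,11)
    = 7 + 7 + 5
    = 19.

19


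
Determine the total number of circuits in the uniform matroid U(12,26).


In U(12,26), circuits are the (13)-element subsets.
Any set of 13 elements is dependent, and removing any one element gives
an independent set of size 12, so it is a minimal dependent set.
Number of circuits = C(26,13) = 26! / (13! * 13!) = 10400600.

10400600


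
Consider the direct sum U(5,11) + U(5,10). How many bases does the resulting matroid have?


Bases of a direct sum M1 + M2: |B| = |B(M1)| * |B(M2)|.
|B(U(5,11))| = C(11,5) = 462.
|B(U(5,10))| = C(10,5) = 252.
Total bases = 462 * 252 = 116424.

116424


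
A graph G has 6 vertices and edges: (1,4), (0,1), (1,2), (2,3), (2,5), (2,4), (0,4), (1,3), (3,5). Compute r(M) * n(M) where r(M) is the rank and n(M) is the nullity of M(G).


r(M) = |V| - c = 6 - 1 = 5.
nullity = |E| - r(M) = 9 - 5 = 4.
Product = 5 * 4 = 20.

20


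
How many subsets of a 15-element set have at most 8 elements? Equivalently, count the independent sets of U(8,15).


Independent sets of U(8,15) are all subsets of size <= 8.
Count = C(15,0) + C(15,1) + C(15,2) + C(15,3) + C(15,4) + C(15,5) + C(15,6) + C(15,7) + C(15,8)
     = 1 + 15 + 105 + 455 + 1365 + 3003 + 5005 + 6435 + 6435
     = 22819.

22819


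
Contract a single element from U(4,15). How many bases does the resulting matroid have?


Contracting e from U(4,15) gives U(3,14).
Bases of U(3,14) = C(14,3) = (14 * 13 * 12) / (1 * 2 * 3) = 364.

364


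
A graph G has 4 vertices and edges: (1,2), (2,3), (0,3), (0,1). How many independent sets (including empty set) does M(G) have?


An independent set in a graphic matroid is an acyclic edge subset.
G has 4 vertices and 4 edges.
Enumerate all 2^4 = 16 subsets, checking for acyclicity.
Total independent sets = 15.

15


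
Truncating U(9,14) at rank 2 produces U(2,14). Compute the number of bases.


Truncating U(9,14) to rank 2 gives U(2,14).
Bases of U(2,14) are all 2-element subsets of 14 elements.
Number of bases = C(14,2) = (14 * 13) / (1 * 2) = 91.

91


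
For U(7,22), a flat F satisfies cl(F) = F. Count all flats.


Flats of U(7,22): every subset of size < 7 is a flat, plus E itself.
Count = (22 choose 0) + (22 choose 1) + (22 choose 2) + (22 choose 3) + (22 choose 4) + (22 choose 5) + (22 choose 6) + 1
     = 1 + 22 + 231 + 1540 + 7315 + 26334 + 74613 + 1
     = 110057.

110057


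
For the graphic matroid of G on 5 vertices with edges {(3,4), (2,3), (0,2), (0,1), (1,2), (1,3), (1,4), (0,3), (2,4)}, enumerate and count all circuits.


A circuit in a graphic matroid = edge set of a simple cycle.
G has 5 vertices and 9 edges.
Enumerating all minimal edge subsets forming cycles...
Total circuits found: 22.

22


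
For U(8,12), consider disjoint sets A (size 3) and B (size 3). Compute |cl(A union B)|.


|A union B| = 3 + 3 = 6 (disjoint).
In U(8,12), cl(S) = S if |S| < 8, else cl(S) = E.
Since 6 < 8, cl(A union B) = A union B.
|cl(A union B)| = 6.

6


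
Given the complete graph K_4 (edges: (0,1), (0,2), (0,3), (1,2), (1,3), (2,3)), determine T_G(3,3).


T(K_4; x,y) = x^3 + 3x^2 + 4xy + 2x + y^3 + 3y^2 + 2y.
Substituting x=3, y=3:
= 27 + 27 + 36 + 6 + 27 + 27 + 6
= 156.

156
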